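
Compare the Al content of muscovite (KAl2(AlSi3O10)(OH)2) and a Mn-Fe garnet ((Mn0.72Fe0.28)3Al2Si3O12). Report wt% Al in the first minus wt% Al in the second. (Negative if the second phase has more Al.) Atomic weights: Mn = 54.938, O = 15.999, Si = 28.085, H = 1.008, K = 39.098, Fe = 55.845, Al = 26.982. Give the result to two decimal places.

9.44 percentage points

M(KAl2(AlSi3O10)(OH)2) = 398.303 g/mol, so wt% Al = 80.946/398.303 × 100 = 20.32%.
M((Mn0.72Fe0.28)3Al2Si3O12) = 495.783 g/mol, so wt% Al = 53.964/495.783 × 100 = 10.88%.
20.32 − 10.88 = 9.44 pp.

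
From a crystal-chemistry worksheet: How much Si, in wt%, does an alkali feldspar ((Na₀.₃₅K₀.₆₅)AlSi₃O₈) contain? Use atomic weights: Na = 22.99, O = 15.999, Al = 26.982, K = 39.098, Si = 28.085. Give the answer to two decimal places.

30.90 wt%

Molar mass of (Na₀.₃₅K₀.₆₅)AlSi₃O₈: 0.35×22.99 + 0.65×39.098 + 1×26.982 + 3×28.085 + 8×15.999 = 272.689 g/mol.
Mass of Si per formula unit: 3 × 28.085 = 84.255 g.
Weight fraction Si = 84.255 / 272.689 = 0.3090.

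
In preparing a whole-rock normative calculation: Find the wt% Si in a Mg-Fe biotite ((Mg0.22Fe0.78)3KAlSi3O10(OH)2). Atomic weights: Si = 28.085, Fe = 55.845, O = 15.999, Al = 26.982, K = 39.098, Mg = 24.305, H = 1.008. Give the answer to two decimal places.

17.16 mass %

Formula mass = 0.66×24.305 + 2.34×55.845 + 1×39.098 + 1×26.982 + 3×28.085 + 12×15.999 + 2×1.008 = 491.058 g/mol, of which 84.255 g is Si.
So Si makes up 84.255/491.058 = 0.1716 of the mass, i.e. 17.16%.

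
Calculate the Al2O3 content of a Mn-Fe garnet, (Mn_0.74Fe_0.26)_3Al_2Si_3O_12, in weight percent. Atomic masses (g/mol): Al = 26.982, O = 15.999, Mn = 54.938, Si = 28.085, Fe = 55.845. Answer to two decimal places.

M((Mn_0.74Fe_0.26)_3Al_2Si_3O_12) = 495.728 g/mol; M(Al2O3) = 101.961 g/mol.
Moles Al2O3 per formula unit = 2 Al ÷ 2 = 1.0000.
Al2O3 fraction = (1.0000 × 101.961) / 495.728 = 101.961/495.728 = 0.2057.

20.57 wt%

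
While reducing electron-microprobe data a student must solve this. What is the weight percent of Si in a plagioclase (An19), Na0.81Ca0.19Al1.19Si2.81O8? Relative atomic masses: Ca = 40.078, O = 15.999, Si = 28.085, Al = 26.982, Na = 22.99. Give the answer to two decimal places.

M(Na0.81Ca0.19Al1.19Si2.81O8) = 265.256 g/mol.
Si contributes 2.81 × 28.085 = 78.919 g per mole.
78.919/265.256 = 0.2975 → 29.75%.

29.75 mass %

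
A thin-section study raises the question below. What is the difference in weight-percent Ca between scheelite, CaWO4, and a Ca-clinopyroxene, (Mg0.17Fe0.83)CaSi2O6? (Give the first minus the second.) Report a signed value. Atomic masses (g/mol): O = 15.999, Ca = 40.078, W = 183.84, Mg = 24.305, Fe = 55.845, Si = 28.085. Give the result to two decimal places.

-2.59 percentage points

M(CaWO4) = 287.914 g/mol, so wt% Ca = 40.078/287.914 × 100 = 13.92%.
M((Mg0.17Fe0.83)CaSi2O6) = 242.725 g/mol, so wt% Ca = 40.078/242.725 × 100 = 16.51%.
13.92 − 16.51 = -2.59 pp.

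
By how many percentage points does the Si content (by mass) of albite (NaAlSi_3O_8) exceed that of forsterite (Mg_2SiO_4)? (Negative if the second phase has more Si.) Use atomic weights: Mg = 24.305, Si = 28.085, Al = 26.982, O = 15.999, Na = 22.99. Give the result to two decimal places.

12.17 percentage points

M(NaAlSi_3O_8) = 262.219 g/mol, so wt% Si = 84.255/262.219 × 100 = 32.13%.
M(Mg_2SiO_4) = 140.691 g/mol, so wt% Si = 28.085/140.691 × 100 = 19.96%.
32.13 − 19.96 = 12.17 pp.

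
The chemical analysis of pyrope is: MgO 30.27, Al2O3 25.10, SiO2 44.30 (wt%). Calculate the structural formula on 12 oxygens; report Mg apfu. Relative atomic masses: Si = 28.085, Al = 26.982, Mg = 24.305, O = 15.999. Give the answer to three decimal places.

30.27 wt% MgO ÷ 40.304 g/mol = 0.75104 mol, giving 0.75104 Mg and 0.75104 O.
25.10 wt% Al2O3 ÷ 101.961 g/mol = 0.24617 mol, giving 0.49234 Al and 0.73851 O.
44.30 wt% SiO2 ÷ 60.083 g/mol = 0.73731 mol, giving 0.73731 Si and 1.47462 O.
Oxygen sums to 2.96417; scaling by 12/2.96417 = 4.04835 puts the formula on 12 O.
Mg: 0.75104 × 4.04835 = 3.040 atoms per formula unit.

3.040 Mg apfu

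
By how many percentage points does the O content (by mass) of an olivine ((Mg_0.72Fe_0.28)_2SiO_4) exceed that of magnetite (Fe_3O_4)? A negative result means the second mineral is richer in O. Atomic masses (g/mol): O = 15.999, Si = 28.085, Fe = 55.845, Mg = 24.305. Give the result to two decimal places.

First mineral: 63.996 g O in 158.353 g formula = 40.41 wt% O.
Second mineral: 63.996 g O in 231.531 g formula = 27.64 wt% O.
40.41% − 27.64% gives a difference of 12.77 percentage points.

12.77 percentage points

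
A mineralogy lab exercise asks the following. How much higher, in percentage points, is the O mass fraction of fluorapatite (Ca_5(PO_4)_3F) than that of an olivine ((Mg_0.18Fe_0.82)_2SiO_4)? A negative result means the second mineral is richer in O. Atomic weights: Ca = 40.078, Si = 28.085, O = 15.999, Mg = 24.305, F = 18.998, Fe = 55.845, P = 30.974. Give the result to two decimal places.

O in Ca_5(PO_4)_3F: molar mass 504.298 g/mol; 12×15.999 = 191.988 g → 38.07 wt%.
O in (Mg_0.18Fe_0.82)_2SiO_4: molar mass 192.417 g/mol; 4×15.999 = 63.996 g → 33.26 wt%.
Difference = 38.07 − 33.26 = 4.81 percentage points.

4.81 percentage points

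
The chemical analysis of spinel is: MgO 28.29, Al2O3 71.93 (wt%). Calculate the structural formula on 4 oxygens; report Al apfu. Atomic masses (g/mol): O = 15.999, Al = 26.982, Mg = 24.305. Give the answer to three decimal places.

MgO: 28.29/40.304 = 0.70192 mol → 0.70192 mol Mg, 0.70192 mol O.
Al2O3: 71.93/101.961 = 0.70547 mol → 1.41094 mol Al, 2.11641 mol O.
Total oxygen = 2.81833 mol. Normalization factor = 4/2.81833 = 1.41928.
Al per 4 O = 1.41094 × 1.41928 = 2.003.

2.003 Al apfu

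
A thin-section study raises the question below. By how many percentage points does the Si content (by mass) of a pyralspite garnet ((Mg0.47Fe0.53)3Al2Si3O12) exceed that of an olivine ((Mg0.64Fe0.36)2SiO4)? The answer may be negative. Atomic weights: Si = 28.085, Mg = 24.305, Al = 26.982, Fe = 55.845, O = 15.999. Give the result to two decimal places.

M((Mg0.47Fe0.53)3Al2Si3O12) = 453.271 g/mol, so wt% Si = 84.255/453.271 × 100 = 18.59%.
M((Mg0.64Fe0.36)2SiO4) = 163.400 g/mol, so wt% Si = 28.085/163.400 × 100 = 17.19%.
18.59 − 17.19 = 1.40 pp.

1.40 percentage points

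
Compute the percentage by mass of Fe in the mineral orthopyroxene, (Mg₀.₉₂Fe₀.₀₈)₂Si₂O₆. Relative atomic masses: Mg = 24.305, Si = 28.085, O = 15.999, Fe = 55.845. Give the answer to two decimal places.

M((Mg₀.₉₂Fe₀.₀₈)₂Si₂O₆) = 205.820 g/mol.
Fe contributes 0.16 × 55.845 = 8.935 g per mole.
8.935/205.820 = 0.0434 → 4.34%.

4.34 weight percent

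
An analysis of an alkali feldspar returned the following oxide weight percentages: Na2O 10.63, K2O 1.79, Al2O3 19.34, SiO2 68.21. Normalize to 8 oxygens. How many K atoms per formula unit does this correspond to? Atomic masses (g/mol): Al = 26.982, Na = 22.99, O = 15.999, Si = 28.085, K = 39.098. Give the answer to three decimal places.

0.100 K apfu

Na2O: 10.63/61.979 = 0.17151 mol → 0.34302 mol Na, 0.17151 mol O.
K2O: 1.79/94.195 = 0.01900 mol → 0.03800 mol K, 0.01900 mol O.
Al2O3: 19.34/101.961 = 0.18968 mol → 0.37936 mol Al, 0.56904 mol O.
SiO2: 68.21/60.083 = 1.13526 mol → 1.13526 mol Si, 2.27052 mol O.
Total oxygen = 3.03007 mol. Normalization factor = 8/3.03007 = 2.64020.
K per 8 O = 0.03800 × 2.64020 = 0.100.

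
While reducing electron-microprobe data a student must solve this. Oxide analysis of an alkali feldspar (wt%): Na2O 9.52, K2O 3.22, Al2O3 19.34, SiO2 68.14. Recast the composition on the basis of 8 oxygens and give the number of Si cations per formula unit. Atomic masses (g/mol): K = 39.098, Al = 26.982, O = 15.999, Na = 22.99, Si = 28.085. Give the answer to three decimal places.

Na2O (M=61.979): mol = 0.15360; Na = 0.30720, O = 0.15360.
K2O (M=94.195): mol = 0.03418; K = 0.06836, O = 0.03418.
Al2O3 (M=101.961): mol = 0.18968; Al = 0.37936, O = 0.56904.
SiO2 (M=60.083): mol = 1.13410; Si = 1.13410, O = 2.26820.
ΣO = 3.02502; factor = 8/ΣO = 2.64461.
Si apfu = 1.13410 × 2.64461 = 2.999.

2.999 Si apfu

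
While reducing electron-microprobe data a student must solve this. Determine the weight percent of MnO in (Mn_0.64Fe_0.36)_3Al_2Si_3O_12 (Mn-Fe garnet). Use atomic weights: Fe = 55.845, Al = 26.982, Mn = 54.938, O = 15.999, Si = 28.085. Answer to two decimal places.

M((Mn_0.64Fe_0.36)_3Al_2Si_3O_12) = 496.001 g/mol; M(MnO) = 70.937 g/mol.
Moles MnO per formula unit = 1.92 Mn ÷ 1 = 1.9200.
MnO fraction = (1.9200 × 70.937) / 496.001 = 136.199/496.001 = 0.2746.

27.46 wt%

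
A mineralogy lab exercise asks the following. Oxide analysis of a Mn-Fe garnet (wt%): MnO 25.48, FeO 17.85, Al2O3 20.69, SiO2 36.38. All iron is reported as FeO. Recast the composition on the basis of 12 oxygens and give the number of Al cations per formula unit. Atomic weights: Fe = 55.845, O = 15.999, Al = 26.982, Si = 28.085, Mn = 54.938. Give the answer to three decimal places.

2.006 Al apfu

MnO (M=70.937): mol = 0.35919; Mn = 0.35919, O = 0.35919.
FeO (M=71.844): mol = 0.24845; Fe = 0.24845, O = 0.24845.
Al2O3 (M=101.961): mol = 0.20292; Al = 0.40584, O = 0.60876.
SiO2 (M=60.083): mol = 0.60550; Si = 0.60550, O = 1.21100.
ΣO = 2.42740; factor = 12/ΣO = 4.94356.
Al apfu = 0.40584 × 4.94356 = 2.006.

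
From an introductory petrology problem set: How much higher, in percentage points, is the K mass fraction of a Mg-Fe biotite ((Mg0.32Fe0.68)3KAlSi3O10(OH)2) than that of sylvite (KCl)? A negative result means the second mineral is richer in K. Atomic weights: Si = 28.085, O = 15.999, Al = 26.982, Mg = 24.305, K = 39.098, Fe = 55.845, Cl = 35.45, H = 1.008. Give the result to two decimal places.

-44.33 percentage points

M((Mg0.32Fe0.68)3KAlSi3O10(OH)2) = 481.596 g/mol, so wt% K = 39.098/481.596 × 100 = 8.12%.
M(KCl) = 74.548 g/mol, so wt% K = 39.098/74.548 × 100 = 52.45%.
8.12 − 52.45 = -44.33 pp.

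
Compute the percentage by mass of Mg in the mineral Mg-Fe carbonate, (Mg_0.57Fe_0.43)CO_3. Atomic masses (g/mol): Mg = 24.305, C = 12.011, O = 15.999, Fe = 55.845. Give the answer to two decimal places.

M((Mg_0.57Fe_0.43)CO_3) = 97.875 g/mol.
Mg contributes 0.57 × 24.305 = 13.854 g per mole.
13.854/97.875 = 0.1415 → 14.15%.

14.15 wt%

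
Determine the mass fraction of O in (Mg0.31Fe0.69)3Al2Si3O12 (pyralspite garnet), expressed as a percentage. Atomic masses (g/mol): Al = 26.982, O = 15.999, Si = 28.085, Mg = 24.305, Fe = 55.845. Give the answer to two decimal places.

Molar mass of (Mg0.31Fe0.69)3Al2Si3O12: 0.93·24.305 + 2.07·55.845 + 2·26.982 + 3·28.085 + 12·15.999 = 468.410 g/mol.
Mass of O per formula unit: 12 × 15.999 = 191.988 g.
Weight fraction O = 191.988 / 468.410 = 0.4099.

40.99 wt%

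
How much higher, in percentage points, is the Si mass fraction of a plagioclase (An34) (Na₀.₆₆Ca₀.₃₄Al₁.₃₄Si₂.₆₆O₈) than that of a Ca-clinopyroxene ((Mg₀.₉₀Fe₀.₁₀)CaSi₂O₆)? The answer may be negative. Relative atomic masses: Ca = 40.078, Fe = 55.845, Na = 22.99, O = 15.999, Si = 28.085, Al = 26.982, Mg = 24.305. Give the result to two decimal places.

2.34 percentage points

First mineral: 74.706 g Si in 267.654 g formula = 27.91 wt% Si.
Second mineral: 56.170 g Si in 219.701 g formula = 25.57 wt% Si.
27.91% − 25.57% gives a difference of 2.34 percentage points.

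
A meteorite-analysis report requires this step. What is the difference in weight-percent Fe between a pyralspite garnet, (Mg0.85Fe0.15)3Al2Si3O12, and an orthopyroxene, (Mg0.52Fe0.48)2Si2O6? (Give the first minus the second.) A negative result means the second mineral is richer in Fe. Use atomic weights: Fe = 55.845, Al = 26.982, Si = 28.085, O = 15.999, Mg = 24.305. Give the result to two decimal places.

-17.18 percentage points

M((Mg0.85Fe0.15)3Al2Si3O12) = 417.315 g/mol, so wt% Fe = 25.130/417.315 × 100 = 6.02%.
M((Mg0.52Fe0.48)2Si2O6) = 231.052 g/mol, so wt% Fe = 53.611/231.052 × 100 = 23.20%.
6.02 − 23.20 = -17.18 pp.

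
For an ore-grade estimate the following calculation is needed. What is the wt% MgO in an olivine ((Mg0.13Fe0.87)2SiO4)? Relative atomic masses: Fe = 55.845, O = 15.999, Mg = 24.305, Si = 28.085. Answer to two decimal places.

M((Mg0.13Fe0.87)2SiO4) = 195.571 g/mol; M(MgO) = 40.304 g/mol.
Moles MgO per formula unit = 0.26 Mg ÷ 1 = 0.2600.
MgO fraction = (0.2600 × 40.304) / 195.571 = 10.479/195.571 = 0.0536.

5.36 wt%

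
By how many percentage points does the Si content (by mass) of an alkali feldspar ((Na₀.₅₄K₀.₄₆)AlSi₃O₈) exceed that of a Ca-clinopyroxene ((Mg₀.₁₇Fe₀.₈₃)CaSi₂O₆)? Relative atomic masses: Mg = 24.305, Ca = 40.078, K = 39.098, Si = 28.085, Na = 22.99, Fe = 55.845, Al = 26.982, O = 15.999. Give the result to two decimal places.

M((Na₀.₅₄K₀.₄₆)AlSi₃O₈) = 269.629 g/mol, so wt% Si = 84.255/269.629 × 100 = 31.25%.
M((Mg₀.₁₇Fe₀.₈₃)CaSi₂O₆) = 242.725 g/mol, so wt% Si = 56.170/242.725 × 100 = 23.14%.
31.25 − 23.14 = 8.11 pp.

8.11 percentage points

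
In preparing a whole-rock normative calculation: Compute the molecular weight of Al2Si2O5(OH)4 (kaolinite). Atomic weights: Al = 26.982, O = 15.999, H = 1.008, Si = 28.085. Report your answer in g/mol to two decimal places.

M = 2·26.982 + 2·28.085 + 9·15.999 + 4·1.008

258.16 g/mol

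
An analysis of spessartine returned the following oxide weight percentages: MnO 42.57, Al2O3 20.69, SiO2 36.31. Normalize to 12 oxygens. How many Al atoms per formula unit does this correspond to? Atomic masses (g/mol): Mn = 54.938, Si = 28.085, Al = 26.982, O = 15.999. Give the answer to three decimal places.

2.014 Al apfu

42.57 wt% MnO ÷ 70.937 g/mol = 0.60011 mol, giving 0.60011 Mn and 0.60011 O.
20.69 wt% Al2O3 ÷ 101.961 g/mol = 0.20292 mol, giving 0.40584 Al and 0.60876 O.
36.31 wt% SiO2 ÷ 60.083 g/mol = 0.60433 mol, giving 0.60433 Si and 1.20866 O.
Oxygen sums to 2.41753; scaling by 12/2.41753 = 4.96374 puts the formula on 12 O.
Al: 0.40584 × 4.96374 = 2.014 atoms per formula unit.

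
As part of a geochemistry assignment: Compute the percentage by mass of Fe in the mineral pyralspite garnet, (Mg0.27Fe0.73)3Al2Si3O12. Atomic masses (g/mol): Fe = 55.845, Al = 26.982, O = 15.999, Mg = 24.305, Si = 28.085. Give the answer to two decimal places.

Molar mass of (Mg0.27Fe0.73)3Al2Si3O12: 0.81·24.305 + 2.19·55.845 + 2·26.982 + 3·28.085 + 12·15.999 = 472.195 g/mol.
Mass of Fe per formula unit: 2.19 × 55.845 = 122.301 g.
Weight fraction Fe = 122.301 / 472.195 = 0.2590.

25.90 weight percent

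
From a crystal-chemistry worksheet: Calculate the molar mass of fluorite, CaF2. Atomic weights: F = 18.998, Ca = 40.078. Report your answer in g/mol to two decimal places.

78.07 g/mol

M = 1*40.078 + 2*18.998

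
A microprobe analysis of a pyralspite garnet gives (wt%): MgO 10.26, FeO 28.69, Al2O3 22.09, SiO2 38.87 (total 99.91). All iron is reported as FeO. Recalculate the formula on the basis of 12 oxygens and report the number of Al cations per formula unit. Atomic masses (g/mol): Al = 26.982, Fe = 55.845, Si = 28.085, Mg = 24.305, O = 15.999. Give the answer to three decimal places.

2.002 Al apfu

MgO: 10.26/40.304 = 0.25457 mol → 0.25457 mol Mg, 0.25457 mol O.
FeO: 28.69/71.844 = 0.39934 mol → 0.39934 mol Fe, 0.39934 mol O.
Al2O3: 22.09/101.961 = 0.21665 mol → 0.43330 mol Al, 0.64995 mol O.
SiO2: 38.87/60.083 = 0.64694 mol → 0.64694 mol Si, 1.29388 mol O.
Total oxygen = 2.59774 mol. Normalization factor = 12/2.59774 = 4.61940.
Al per 12 O = 0.43330 × 4.61940 = 2.002.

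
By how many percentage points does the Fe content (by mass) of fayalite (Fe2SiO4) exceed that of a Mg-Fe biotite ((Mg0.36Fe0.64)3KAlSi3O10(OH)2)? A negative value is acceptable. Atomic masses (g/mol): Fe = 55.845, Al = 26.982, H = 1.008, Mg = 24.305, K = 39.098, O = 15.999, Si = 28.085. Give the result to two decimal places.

First mineral: 111.690 g Fe in 203.771 g formula = 54.81 wt% Fe.
Second mineral: 107.222 g Fe in 477.811 g formula = 22.44 wt% Fe.
54.81% − 22.44% gives a difference of 32.37 percentage points.

32.37 percentage points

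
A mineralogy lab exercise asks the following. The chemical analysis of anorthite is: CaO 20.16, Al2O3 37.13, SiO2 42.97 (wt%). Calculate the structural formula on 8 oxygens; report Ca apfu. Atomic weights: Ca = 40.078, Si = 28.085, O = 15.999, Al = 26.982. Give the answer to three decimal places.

20.16 wt% CaO ÷ 56.077 g/mol = 0.35951 mol, giving 0.35951 Ca and 0.35951 O.
37.13 wt% Al2O3 ÷ 101.961 g/mol = 0.36416 mol, giving 0.72832 Al and 1.09248 O.
42.97 wt% SiO2 ÷ 60.083 g/mol = 0.71518 mol, giving 0.71518 Si and 1.43036 O.
Oxygen sums to 2.88235; scaling by 8/2.88235 = 2.77551 puts the formula on 8 O.
Ca: 0.35951 × 2.77551 = 0.998 atoms per formula unit.

0.998 Ca apfu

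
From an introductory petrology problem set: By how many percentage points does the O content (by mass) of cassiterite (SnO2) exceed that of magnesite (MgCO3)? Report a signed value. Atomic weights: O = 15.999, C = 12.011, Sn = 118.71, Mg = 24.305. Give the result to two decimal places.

-35.70 percentage points

M(SnO2) = 150.708 g/mol, so wt% O = 31.998/150.708 × 100 = 21.23%.
M(MgCO3) = 84.313 g/mol, so wt% O = 47.997/84.313 × 100 = 56.93%.
21.23 − 56.93 = -35.70 pp.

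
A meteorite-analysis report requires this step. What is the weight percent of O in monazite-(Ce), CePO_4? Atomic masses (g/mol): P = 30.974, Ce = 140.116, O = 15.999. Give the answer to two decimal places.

27.22 mass %

Molar mass of CePO_4: 1·140.116 + 1·30.974 + 4·15.999 = 235.086 g/mol.
Mass of O per formula unit: 4 × 15.999 = 63.996 g.
Weight fraction O = 63.996 / 235.086 = 0.2722.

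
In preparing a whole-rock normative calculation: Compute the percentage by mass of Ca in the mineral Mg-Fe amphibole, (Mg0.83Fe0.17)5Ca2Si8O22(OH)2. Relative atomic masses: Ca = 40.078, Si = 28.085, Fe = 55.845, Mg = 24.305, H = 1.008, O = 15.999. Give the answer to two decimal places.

Formula mass = 4.15*24.305 + 0.85*55.845 + 2*40.078 + 8*28.085 + 24*15.999 + 2*1.008 = 839.162 g/mol, of which 80.156 g is Ca.
So Ca makes up 80.156/839.162 = 0.0955 of the mass, i.e. 9.55%.

9.55 weight percent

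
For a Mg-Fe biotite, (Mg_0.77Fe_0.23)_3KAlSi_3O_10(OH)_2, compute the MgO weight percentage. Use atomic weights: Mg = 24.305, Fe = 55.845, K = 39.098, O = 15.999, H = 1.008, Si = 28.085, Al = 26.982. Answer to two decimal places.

Molar mass of (Mg_0.77Fe_0.23)_3KAlSi_3O_10(OH)_2 = 2.31×24.305 + 0.69×55.845 + 1×39.098 + 1×26.982 + 3×28.085 + 12×15.999 + 2×1.008 = 439.017 g/mol.
Each formula unit contains 2.31 Mg, equivalent to 2.31/1 = 2.3100 mol MgO.
M(MgO) = 1×24.305 + 1×15.999 = 40.304 g/mol.
Mass of MgO per formula unit = 2.3100 × 40.304 = 93.102 g.
MgO wt% = 93.102 / 439.017 × 100 = 21.21%.

21.21 wt%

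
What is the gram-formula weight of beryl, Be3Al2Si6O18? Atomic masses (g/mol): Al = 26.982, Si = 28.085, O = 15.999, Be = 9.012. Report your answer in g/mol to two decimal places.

537.49 g/mol

Be: 3 × 9.012 = 27.0360
Al: 2 × 26.982 = 53.9640
Si: 6 × 28.085 = 168.5100
O: 18 × 15.999 = 287.9820
Summing the contributions gives the formula mass.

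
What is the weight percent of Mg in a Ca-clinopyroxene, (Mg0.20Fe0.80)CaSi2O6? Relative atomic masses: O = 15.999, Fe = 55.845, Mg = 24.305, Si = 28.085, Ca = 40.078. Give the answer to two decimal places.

2.01 mass %

M((Mg0.20Fe0.80)CaSi2O6) = 241.779 g/mol.
Mg contributes 0.20 × 24.305 = 4.861 g per mole.
4.861/241.779 = 0.0201 → 2.01%.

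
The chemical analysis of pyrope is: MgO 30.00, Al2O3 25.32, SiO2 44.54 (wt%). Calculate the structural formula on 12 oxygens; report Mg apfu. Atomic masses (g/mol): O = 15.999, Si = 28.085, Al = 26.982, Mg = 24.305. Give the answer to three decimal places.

30.00 wt% MgO ÷ 40.304 g/mol = 0.74434 mol, giving 0.74434 Mg and 0.74434 O.
25.32 wt% Al2O3 ÷ 101.961 g/mol = 0.24833 mol, giving 0.49666 Al and 0.74499 O.
44.54 wt% SiO2 ÷ 60.083 g/mol = 0.74131 mol, giving 0.74131 Si and 1.48262 O.
Oxygen sums to 2.97195; scaling by 12/2.97195 = 4.03775 puts the formula on 12 O.
Mg: 0.74434 × 4.03775 = 3.005 atoms per formula unit.

3.005 Mg apfu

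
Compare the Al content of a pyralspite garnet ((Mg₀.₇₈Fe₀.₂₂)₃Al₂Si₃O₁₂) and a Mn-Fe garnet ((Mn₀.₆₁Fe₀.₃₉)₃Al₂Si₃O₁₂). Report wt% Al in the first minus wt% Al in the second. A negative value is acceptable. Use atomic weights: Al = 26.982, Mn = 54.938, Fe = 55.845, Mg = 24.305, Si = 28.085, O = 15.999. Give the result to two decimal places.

M((Mg₀.₇₈Fe₀.₂₂)₃Al₂Si₃O₁₂) = 423.938 g/mol, so wt% Al = 53.964/423.938 × 100 = 12.73%.
M((Mn₀.₆₁Fe₀.₃₉)₃Al₂Si₃O₁₂) = 496.082 g/mol, so wt% Al = 53.964/496.082 × 100 = 10.88%.
12.73 − 10.88 = 1.85 pp.

1.85 percentage points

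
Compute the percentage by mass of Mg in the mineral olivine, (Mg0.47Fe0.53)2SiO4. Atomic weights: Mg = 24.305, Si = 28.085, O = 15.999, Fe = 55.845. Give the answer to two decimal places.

13.12 wt%

M((Mg0.47Fe0.53)2SiO4) = 174.123 g/mol.
Mg contributes 0.94 × 24.305 = 22.847 g per mole.
22.847/174.123 = 0.1312 → 13.12%.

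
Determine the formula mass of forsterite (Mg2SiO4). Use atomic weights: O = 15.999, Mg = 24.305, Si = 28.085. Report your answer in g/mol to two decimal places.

140.69 g/mol

Mg: 2 × 24.305 = 48.6100
Si: 1 × 28.085 = 28.0850
O: 4 × 15.999 = 63.9960
Summing the contributions gives the formula mass.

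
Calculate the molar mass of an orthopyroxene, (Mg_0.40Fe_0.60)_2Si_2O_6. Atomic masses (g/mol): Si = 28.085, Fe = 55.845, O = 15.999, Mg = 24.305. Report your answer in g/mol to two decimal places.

238.62 g/mol

Mg: 0.80 × 24.305 = 19.4440
Fe: 1.20 × 55.845 = 67.0140
Si: 2 × 28.085 = 56.1700
O: 6 × 15.999 = 95.9940
Summing the contributions gives the formula mass.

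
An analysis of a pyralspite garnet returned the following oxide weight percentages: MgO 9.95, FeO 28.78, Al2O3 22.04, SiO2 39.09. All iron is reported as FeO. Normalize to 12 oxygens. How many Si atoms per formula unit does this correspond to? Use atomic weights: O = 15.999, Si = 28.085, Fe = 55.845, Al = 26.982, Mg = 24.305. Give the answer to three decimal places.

9.95 wt% MgO ÷ 40.304 g/mol = 0.24687 mol, giving 0.24687 Mg and 0.24687 O.
28.78 wt% FeO ÷ 71.844 g/mol = 0.40059 mol, giving 0.40059 Fe and 0.40059 O.
22.04 wt% Al2O3 ÷ 101.961 g/mol = 0.21616 mol, giving 0.43232 Al and 0.64848 O.
39.09 wt% SiO2 ÷ 60.083 g/mol = 0.65060 mol, giving 0.65060 Si and 1.30120 O.
Oxygen sums to 2.59714; scaling by 12/2.59714 = 4.62047 puts the formula on 12 O.
Si: 0.65060 × 4.62047 = 3.006 atoms per formula unit.

3.006 Si apfu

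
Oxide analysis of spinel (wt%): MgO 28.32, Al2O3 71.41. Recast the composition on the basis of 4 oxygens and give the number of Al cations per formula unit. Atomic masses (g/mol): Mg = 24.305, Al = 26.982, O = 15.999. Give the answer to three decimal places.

MgO (M=40.304): mol = 0.70266; Mg = 0.70266, O = 0.70266.
Al2O3 (M=101.961): mol = 0.70037; Al = 1.40074, O = 2.10111.
ΣO = 2.80377; factor = 4/ΣO = 1.42665.
Al apfu = 1.40074 × 1.42665 = 1.998.

1.998 Al apfu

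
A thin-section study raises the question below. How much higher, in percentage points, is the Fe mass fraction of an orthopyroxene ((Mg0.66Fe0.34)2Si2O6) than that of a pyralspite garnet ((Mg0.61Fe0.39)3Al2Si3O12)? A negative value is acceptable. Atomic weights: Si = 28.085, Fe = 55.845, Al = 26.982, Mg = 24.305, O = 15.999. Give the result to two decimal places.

2.24 percentage points

M((Mg0.66Fe0.34)2Si2O6) = 222.221 g/mol, so wt% Fe = 37.975/222.221 × 100 = 17.09%.
M((Mg0.61Fe0.39)3Al2Si3O12) = 440.024 g/mol, so wt% Fe = 65.339/440.024 × 100 = 14.85%.
17.09 − 14.85 = 2.24 pp.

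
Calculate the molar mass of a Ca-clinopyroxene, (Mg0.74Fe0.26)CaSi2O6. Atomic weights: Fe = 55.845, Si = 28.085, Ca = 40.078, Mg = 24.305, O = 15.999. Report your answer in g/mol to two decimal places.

224.75 g/mol

M = 0.74*24.305 + 0.26*55.845 + 1*40.078 + 2*28.085 + 6*15.999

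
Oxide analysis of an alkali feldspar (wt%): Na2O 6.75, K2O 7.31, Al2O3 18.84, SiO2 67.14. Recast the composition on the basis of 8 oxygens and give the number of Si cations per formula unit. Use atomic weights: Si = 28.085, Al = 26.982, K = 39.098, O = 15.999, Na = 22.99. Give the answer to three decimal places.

3.004 Si apfu

6.75 wt% Na2O ÷ 61.979 g/mol = 0.10891 mol, giving 0.21782 Na and 0.10891 O.
7.31 wt% K2O ÷ 94.195 g/mol = 0.07760 mol, giving 0.15520 K and 0.07760 O.
18.84 wt% Al2O3 ÷ 101.961 g/mol = 0.18478 mol, giving 0.36956 Al and 0.55434 O.
67.14 wt% SiO2 ÷ 60.083 g/mol = 1.11745 mol, giving 1.11745 Si and 2.23490 O.
Oxygen sums to 2.97575; scaling by 8/2.97575 = 2.68840 puts the formula on 8 O.
Si: 1.11745 × 2.68840 = 3.004 atoms per formula unit.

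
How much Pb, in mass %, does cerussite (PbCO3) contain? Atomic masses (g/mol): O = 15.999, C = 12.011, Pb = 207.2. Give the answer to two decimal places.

77.54 mass %

M(PbCO3) = 267.208 g/mol.
Pb contributes 1 × 207.2 = 207.200 g per mole.
207.200/267.208 = 0.7754 → 77.54%.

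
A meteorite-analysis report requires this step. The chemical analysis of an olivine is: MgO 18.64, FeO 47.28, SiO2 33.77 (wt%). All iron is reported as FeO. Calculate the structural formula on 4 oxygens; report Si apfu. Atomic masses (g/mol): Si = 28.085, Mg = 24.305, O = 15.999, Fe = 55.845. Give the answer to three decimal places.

18.64 wt% MgO ÷ 40.304 g/mol = 0.46249 mol, giving 0.46249 Mg and 0.46249 O.
47.28 wt% FeO ÷ 71.844 g/mol = 0.65809 mol, giving 0.65809 Fe and 0.65809 O.
33.77 wt% SiO2 ÷ 60.083 g/mol = 0.56206 mol, giving 0.56206 Si and 1.12412 O.
Oxygen sums to 2.24470; scaling by 4/2.24470 = 1.78198 puts the formula on 4 O.
Si: 0.56206 × 1.78198 = 1.002 atoms per formula unit.

1.002 Si apfu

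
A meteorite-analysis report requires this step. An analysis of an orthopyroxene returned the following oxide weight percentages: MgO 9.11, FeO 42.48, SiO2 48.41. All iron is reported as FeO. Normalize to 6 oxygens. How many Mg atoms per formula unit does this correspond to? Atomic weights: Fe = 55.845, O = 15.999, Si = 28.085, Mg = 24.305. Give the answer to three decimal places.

0.558 Mg apfu

9.11 wt% MgO ÷ 40.304 g/mol = 0.22603 mol, giving 0.22603 Mg and 0.22603 O.
42.48 wt% FeO ÷ 71.844 g/mol = 0.59128 mol, giving 0.59128 Fe and 0.59128 O.
48.41 wt% SiO2 ÷ 60.083 g/mol = 0.80572 mol, giving 0.80572 Si and 1.61144 O.
Oxygen sums to 2.42875; scaling by 6/2.42875 = 2.47041 puts the formula on 6 O.
Mg: 0.22603 × 2.47041 = 0.558 atoms per formula unit.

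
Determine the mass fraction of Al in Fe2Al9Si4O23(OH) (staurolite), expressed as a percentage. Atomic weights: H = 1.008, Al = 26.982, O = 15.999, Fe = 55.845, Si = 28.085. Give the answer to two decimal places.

28.51 weight percent

Formula mass = 2*55.845 + 9*26.982 + 4*28.085 + 24*15.999 + 1*1.008 = 851.852 g/mol, of which 242.838 g is Al.
So Al makes up 242.838/851.852 = 0.2851 of the mass, i.e. 28.51%.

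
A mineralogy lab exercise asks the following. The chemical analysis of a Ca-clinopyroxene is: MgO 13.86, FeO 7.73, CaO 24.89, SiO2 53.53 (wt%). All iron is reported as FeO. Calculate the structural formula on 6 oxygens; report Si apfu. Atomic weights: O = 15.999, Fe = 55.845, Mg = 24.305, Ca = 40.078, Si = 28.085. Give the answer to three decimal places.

13.86 wt% MgO ÷ 40.304 g/mol = 0.34389 mol, giving 0.34389 Mg and 0.34389 O.
7.73 wt% FeO ÷ 71.844 g/mol = 0.10759 mol, giving 0.10759 Fe and 0.10759 O.
24.89 wt% CaO ÷ 56.077 g/mol = 0.44385 mol, giving 0.44385 Ca and 0.44385 O.
53.53 wt% SiO2 ÷ 60.083 g/mol = 0.89093 mol, giving 0.89093 Si and 1.78186 O.
Oxygen sums to 2.67719; scaling by 6/2.67719 = 2.24116 puts the formula on 6 O.
Si: 0.89093 × 2.24116 = 1.997 atoms per formula unit.

1.997 Si apfu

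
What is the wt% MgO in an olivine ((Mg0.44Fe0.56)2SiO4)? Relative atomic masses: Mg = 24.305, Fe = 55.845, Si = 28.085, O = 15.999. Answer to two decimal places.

20.15 wt%

Molar mass of (Mg0.44Fe0.56)2SiO4 = 0.88×24.305 + 1.12×55.845 + 1×28.085 + 4×15.999 = 176.016 g/mol.
Each formula unit contains 0.88 Mg, equivalent to 0.88/1 = 0.8800 mol MgO.
M(MgO) = 1×24.305 + 1×15.999 = 40.304 g/mol.
Mass of MgO per formula unit = 0.8800 × 40.304 = 35.468 g.
MgO wt% = 35.468 / 176.016 × 100 = 20.15%.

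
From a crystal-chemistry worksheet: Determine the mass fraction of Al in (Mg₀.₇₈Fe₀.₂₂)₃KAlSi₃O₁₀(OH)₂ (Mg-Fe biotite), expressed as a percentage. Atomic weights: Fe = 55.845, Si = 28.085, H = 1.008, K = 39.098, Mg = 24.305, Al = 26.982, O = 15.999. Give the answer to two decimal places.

Molar mass of (Mg₀.₇₈Fe₀.₂₂)₃KAlSi₃O₁₀(OH)₂: 2.34*24.305 + 0.66*55.845 + 1*39.098 + 1*26.982 + 3*28.085 + 12*15.999 + 2*1.008 = 438.070 g/mol.
Mass of Al per formula unit: 1 × 26.982 = 26.982 g.
Weight fraction Al = 26.982 / 438.070 = 0.0616.

6.16 wt%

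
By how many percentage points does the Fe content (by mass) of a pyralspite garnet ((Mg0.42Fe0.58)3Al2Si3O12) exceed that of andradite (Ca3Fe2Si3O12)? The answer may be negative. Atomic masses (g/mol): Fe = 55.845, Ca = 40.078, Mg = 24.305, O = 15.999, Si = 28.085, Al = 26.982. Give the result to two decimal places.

-0.76 percentage points

Fe in (Mg0.42Fe0.58)3Al2Si3O12: molar mass 458.002 g/mol; 1.74×55.845 = 97.170 g → 21.22 wt%.
Fe in Ca3Fe2Si3O12: molar mass 508.167 g/mol; 2×55.845 = 111.690 g → 21.98 wt%.
Difference = 21.22 − 21.98 = -0.76 percentage points.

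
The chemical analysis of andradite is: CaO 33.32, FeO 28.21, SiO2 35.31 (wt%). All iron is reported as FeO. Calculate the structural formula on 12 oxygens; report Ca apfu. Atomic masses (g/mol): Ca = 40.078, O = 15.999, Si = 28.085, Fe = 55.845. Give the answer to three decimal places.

3.298 Ca apfu

CaO (M=56.077): mol = 0.59418; Ca = 0.59418, O = 0.59418.
FeO (M=71.844): mol = 0.39266; Fe = 0.39266, O = 0.39266.
SiO2 (M=60.083): mol = 0.58769; Si = 0.58769, O = 1.17538.
ΣO = 2.16222; factor = 12/ΣO = 5.54985.
Ca apfu = 0.59418 × 5.54985 = 3.298.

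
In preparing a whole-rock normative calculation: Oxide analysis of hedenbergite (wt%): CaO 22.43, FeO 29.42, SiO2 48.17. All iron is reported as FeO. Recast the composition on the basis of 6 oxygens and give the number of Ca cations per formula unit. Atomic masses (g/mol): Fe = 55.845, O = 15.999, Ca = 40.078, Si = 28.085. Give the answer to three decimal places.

22.43 wt% CaO ÷ 56.077 g/mol = 0.39999 mol, giving 0.39999 Ca and 0.39999 O.
29.42 wt% FeO ÷ 71.844 g/mol = 0.40950 mol, giving 0.40950 Fe and 0.40950 O.
48.17 wt% SiO2 ÷ 60.083 g/mol = 0.80172 mol, giving 0.80172 Si and 1.60344 O.
Oxygen sums to 2.41293; scaling by 6/2.41293 = 2.48660 puts the formula on 6 O.
Ca: 0.39999 × 2.48660 = 0.995 atoms per formula unit.

0.995 Ca apfu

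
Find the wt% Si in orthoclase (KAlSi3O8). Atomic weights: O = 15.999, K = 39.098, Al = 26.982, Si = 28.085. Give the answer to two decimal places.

30.27 mass %

M(KAlSi3O8) = 278.327 g/mol.
Si contributes 3 × 28.085 = 84.255 g per mole.
84.255/278.327 = 0.3027 → 30.27%.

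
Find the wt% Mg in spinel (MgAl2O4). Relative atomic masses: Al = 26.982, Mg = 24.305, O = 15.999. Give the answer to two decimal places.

Formula mass = 1·24.305 + 2·26.982 + 4·15.999 = 142.265 g/mol, of which 24.305 g is Mg.
So Mg makes up 24.305/142.265 = 0.1708 of the mass, i.e. 17.08%.

17.08 weight percent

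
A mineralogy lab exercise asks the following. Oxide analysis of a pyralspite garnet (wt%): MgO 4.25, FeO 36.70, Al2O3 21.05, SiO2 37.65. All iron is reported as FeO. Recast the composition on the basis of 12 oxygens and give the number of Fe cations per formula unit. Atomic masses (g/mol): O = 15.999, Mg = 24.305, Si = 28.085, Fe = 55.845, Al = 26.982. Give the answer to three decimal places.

MgO (M=40.304): mol = 0.10545; Mg = 0.10545, O = 0.10545.
FeO (M=71.844): mol = 0.51083; Fe = 0.51083, O = 0.51083.
Al2O3 (M=101.961): mol = 0.20645; Al = 0.41290, O = 0.61935.
SiO2 (M=60.083): mol = 0.62663; Si = 0.62663, O = 1.25326.
ΣO = 2.48889; factor = 12/ΣO = 4.82143.
Fe apfu = 0.51083 × 4.82143 = 2.463.

2.463 Fe apfu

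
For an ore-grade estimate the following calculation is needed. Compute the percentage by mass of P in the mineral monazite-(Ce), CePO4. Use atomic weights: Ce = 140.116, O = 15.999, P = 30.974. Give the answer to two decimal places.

M(CePO4) = 235.086 g/mol.
P contributes 1 × 30.974 = 30.974 g per mole.
30.974/235.086 = 0.1318 → 13.18%.

13.18 mass %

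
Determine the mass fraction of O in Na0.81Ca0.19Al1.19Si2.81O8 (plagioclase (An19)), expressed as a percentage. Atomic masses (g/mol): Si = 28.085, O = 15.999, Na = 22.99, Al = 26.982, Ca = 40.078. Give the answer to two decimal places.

48.25 weight percent

Formula mass = 0.81·22.99 + 0.19·40.078 + 1.19·26.982 + 2.81·28.085 + 8·15.999 = 265.256 g/mol, of which 127.992 g is O.
So O makes up 127.992/265.256 = 0.4825 of the mass, i.e. 48.25%.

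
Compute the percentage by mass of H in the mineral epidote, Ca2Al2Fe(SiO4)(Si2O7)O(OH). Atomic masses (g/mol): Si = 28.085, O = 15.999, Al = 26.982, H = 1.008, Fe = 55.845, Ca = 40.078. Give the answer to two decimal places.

0.21 mass %

Formula mass = 2*40.078 + 2*26.982 + 1*55.845 + 3*28.085 + 13*15.999 + 1*1.008 = 483.215 g/mol, of which 1.008 g is H.
So H makes up 1.008/483.215 = 0.0021 of the mass, i.e. 0.21%.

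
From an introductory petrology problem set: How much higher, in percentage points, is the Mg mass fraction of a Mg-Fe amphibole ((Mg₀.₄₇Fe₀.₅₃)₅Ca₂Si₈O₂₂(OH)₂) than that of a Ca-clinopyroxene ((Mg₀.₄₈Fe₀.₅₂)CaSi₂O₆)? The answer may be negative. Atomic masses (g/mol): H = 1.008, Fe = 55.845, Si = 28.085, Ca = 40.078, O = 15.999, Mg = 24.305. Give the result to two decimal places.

M((Mg₀.₄₇Fe₀.₅₃)₅Ca₂Si₈O₂₂(OH)₂) = 895.934 g/mol, so wt% Mg = 57.117/895.934 × 100 = 6.38%.
M((Mg₀.₄₈Fe₀.₅₂)CaSi₂O₆) = 232.948 g/mol, so wt% Mg = 11.666/232.948 × 100 = 5.01%.
6.38 − 5.01 = 1.37 pp.

1.37 percentage points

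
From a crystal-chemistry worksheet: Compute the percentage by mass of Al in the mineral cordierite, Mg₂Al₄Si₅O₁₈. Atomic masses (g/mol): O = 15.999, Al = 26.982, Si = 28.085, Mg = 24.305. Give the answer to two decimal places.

18.45 weight percent

Molar mass of Mg₂Al₄Si₅O₁₈: 2*24.305 + 4*26.982 + 5*28.085 + 18*15.999 = 584.945 g/mol.
Mass of Al per formula unit: 4 × 26.982 = 107.928 g.
Weight fraction Al = 107.928 / 584.945 = 0.1845.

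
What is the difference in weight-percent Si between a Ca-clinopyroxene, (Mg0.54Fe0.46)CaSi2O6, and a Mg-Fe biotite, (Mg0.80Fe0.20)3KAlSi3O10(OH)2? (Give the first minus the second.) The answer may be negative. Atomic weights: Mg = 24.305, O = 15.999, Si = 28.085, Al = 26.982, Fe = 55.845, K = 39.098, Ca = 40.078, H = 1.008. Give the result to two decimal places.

4.99 percentage points

M((Mg0.54Fe0.46)CaSi2O6) = 231.055 g/mol, so wt% Si = 56.170/231.055 × 100 = 24.31%.
M((Mg0.80Fe0.20)3KAlSi3O10(OH)2) = 436.178 g/mol, so wt% Si = 84.255/436.178 × 100 = 19.32%.
24.31 − 19.32 = 4.99 pp.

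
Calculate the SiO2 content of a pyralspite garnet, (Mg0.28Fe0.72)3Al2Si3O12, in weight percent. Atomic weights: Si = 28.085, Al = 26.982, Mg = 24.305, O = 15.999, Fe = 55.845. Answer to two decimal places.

Formula mass = 471.248 g/mol.
3 Si → 3.0000 mol SiO2 per formula unit; M(SiO2) = 60.083, so SiO2 mass = 180.249 g.
180.249/471.248 × 100 = 38.25 wt%.

38.25 wt%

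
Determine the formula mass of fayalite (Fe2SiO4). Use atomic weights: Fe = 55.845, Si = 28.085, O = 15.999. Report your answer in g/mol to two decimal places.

203.77 g/mol

Fe: 2 × 55.845 = 111.6900
Si: 1 × 28.085 = 28.0850
O: 4 × 15.999 = 63.9960
Summing the contributions gives the formula mass.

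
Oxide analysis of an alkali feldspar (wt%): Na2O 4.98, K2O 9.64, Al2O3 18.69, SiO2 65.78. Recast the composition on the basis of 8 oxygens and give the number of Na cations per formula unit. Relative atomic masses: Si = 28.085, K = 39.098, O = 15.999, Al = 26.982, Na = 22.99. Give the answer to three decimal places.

0.440 Na apfu

Na2O (M=61.979): mol = 0.08035; Na = 0.16070, O = 0.08035.
K2O (M=94.195): mol = 0.10234; K = 0.20468, O = 0.10234.
Al2O3 (M=101.961): mol = 0.18331; Al = 0.36662, O = 0.54993.
SiO2 (M=60.083): mol = 1.09482; Si = 1.09482, O = 2.18964.
ΣO = 2.92226; factor = 8/ΣO = 2.73761.
Na apfu = 0.16070 × 2.73761 = 0.440.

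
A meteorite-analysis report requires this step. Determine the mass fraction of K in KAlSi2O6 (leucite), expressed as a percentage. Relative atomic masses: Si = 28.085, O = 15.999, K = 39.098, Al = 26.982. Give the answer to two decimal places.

Formula mass = 1*39.098 + 1*26.982 + 2*28.085 + 6*15.999 = 218.244 g/mol, of which 39.098 g is K.
So K makes up 39.098/218.244 = 0.1791 of the mass, i.e. 17.91%.

17.91 wt%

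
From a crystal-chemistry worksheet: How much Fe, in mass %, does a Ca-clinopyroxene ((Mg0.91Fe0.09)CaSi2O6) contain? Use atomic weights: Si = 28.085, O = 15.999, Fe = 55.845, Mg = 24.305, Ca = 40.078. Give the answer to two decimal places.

Formula mass = 0.91×24.305 + 0.09×55.845 + 1×40.078 + 2×28.085 + 6×15.999 = 219.386 g/mol, of which 5.026 g is Fe.
So Fe makes up 5.026/219.386 = 0.0229 of the mass, i.e. 2.29%.

2.29 mass %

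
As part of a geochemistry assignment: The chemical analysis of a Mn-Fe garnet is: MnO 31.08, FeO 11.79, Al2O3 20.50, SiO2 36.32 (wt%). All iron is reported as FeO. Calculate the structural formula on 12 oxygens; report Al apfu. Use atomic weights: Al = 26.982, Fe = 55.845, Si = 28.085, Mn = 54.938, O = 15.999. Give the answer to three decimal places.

1.999 Al apfu

MnO: 31.08/70.937 = 0.43814 mol → 0.43814 mol Mn, 0.43814 mol O.
FeO: 11.79/71.844 = 0.16411 mol → 0.16411 mol Fe, 0.16411 mol O.
Al2O3: 20.50/101.961 = 0.20106 mol → 0.40212 mol Al, 0.60318 mol O.
SiO2: 36.32/60.083 = 0.60450 mol → 0.60450 mol Si, 1.20900 mol O.
Total oxygen = 2.41443 mol. Normalization factor = 12/2.41443 = 4.97012.
Al per 12 O = 0.40212 × 4.97012 = 1.999.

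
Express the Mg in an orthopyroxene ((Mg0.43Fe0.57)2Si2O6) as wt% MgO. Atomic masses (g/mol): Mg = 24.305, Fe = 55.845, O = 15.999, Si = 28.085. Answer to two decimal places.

Formula mass = 236.730 g/mol.
0.86 Mg → 0.8600 mol MgO per formula unit; M(MgO) = 40.304, so MgO mass = 34.661 g.
34.661/236.730 × 100 = 14.64 wt%.

14.64 wt%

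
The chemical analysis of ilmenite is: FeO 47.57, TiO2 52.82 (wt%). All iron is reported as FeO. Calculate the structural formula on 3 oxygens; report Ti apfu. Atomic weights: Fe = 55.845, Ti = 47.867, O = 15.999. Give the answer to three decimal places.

1.000 Ti apfu

47.57 wt% FeO ÷ 71.844 g/mol = 0.66213 mol, giving 0.66213 Fe and 0.66213 O.
52.82 wt% TiO2 ÷ 79.865 g/mol = 0.66137 mol, giving 0.66137 Ti and 1.32274 O.
Oxygen sums to 1.98487; scaling by 3/1.98487 = 1.51143 puts the formula on 3 O.
Ti: 0.66137 × 1.51143 = 1.000 atoms per formula unit.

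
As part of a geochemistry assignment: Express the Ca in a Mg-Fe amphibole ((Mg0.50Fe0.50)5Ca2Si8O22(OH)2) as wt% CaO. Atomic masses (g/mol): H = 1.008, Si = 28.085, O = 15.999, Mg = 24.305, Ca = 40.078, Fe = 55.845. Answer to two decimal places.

12.58 wt%

M((Mg0.50Fe0.50)5Ca2Si8O22(OH)2) = 891.203 g/mol; M(CaO) = 56.077 g/mol.
Moles CaO per formula unit = 2 Ca ÷ 1 = 2.0000.
CaO fraction = (2.0000 × 56.077) / 891.203 = 112.154/891.203 = 0.1258.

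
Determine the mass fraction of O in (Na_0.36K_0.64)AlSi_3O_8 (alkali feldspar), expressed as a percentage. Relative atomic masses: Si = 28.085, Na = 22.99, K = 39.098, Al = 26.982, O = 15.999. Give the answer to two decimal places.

46.96 wt%

Formula mass = 0.36·22.99 + 0.64·39.098 + 1·26.982 + 3·28.085 + 8·15.999 = 272.528 g/mol, of which 127.992 g is O.
So O makes up 127.992/272.528 = 0.4696 of the mass, i.e. 46.96%.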